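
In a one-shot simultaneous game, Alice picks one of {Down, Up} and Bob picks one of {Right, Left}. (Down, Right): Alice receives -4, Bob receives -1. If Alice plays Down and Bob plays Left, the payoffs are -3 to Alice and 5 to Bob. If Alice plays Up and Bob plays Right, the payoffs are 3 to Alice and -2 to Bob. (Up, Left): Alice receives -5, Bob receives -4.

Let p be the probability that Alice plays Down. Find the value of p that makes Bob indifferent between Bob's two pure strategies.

p = 1/4

For Bob to be willing to mix, Bob must be indifferent between Right and Left, which pins down Alice's mix.
  Bob's expected payoff from Right: p·(-1) + (1−p)·(-2) = p - 2
  Bob's expected payoff from Left: p·5 + (1−p)·(-4) = 9p - 4
  p - 2 = 9p - 4  ⇒  -8p = -2  ⇒  p = 1/4.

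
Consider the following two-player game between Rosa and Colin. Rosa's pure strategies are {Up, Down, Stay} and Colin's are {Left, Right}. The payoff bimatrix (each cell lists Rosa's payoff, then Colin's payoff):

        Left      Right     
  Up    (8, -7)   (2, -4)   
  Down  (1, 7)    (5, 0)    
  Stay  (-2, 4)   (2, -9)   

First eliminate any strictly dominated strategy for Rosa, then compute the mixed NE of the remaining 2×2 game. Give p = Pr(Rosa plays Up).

p = 7/10

Rosa's strategy Stay is strictly dominated by Down: 1 > -2 and 5 > 2. Eliminate Stay.
In a mixed equilibrium Colin is indifferent between Left and Right; this condition fixes p.
  Colin's expected payoff from Left: p·(-7) + (1−p)·7 = -14p + 7
  Colin's expected payoff from Right: p·(-4) + (1−p)·0 = -4p
  -14p + 7 = -4p  ⇒  -10p = -7  ⇒  p = 7/10.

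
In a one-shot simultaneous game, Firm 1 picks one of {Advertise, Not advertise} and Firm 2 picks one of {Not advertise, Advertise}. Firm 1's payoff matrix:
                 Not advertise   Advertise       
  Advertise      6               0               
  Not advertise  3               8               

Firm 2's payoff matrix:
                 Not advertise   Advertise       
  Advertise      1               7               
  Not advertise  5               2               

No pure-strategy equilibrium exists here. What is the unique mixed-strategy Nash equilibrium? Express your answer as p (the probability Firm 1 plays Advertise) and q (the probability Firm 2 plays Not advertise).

For Firm 2 to be willing to mix, Firm 2 must be indifferent between Not advertise and Advertise, which pins down Firm 1's mix.
  Firm 2's payoff from Not advertise: p·1 + (1−p)·5 = -4p + 5
  Firm 2's payoff from Advertise: p·7 + (1−p)·2 = 5p + 2
  -4p + 5 = 5p + 2  ⇒  -9p = -3  ⇒  p = 1/3.
Set Firm 1's expected payoff from Advertise equal to that from Not advertise:
  Firm 1's expected payoff from Advertise: q·6 + (1−q)·0 = 6q
  Firm 1's expected payoff from Not advertise: q·3 + (1−q)·8 = -5q + 8
  6q = -5q + 8  ⇒  11q = 8  ⇒  q = 8/11.

p = 1/3, q = 8/11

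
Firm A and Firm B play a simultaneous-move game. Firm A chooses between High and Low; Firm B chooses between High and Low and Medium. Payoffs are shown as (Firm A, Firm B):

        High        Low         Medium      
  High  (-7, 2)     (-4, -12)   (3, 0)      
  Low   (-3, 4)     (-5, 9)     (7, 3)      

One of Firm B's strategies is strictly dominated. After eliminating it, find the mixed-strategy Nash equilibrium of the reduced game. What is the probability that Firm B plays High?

Firm B's strategy Medium is strictly dominated by High: 2 > 0 and 4 > 3. Eliminate Medium.
Firm A's indifference between High and Low determines Firm B's mixing probability q:
  Firm A's payoff to High: q·(-7) + (1−q)·(-4) = -3q - 4
  Firm A's payoff to Low: q·(-3) + (1−q)·(-5) = 2q - 5
  -3q - 4 = 2q - 5  ⇒  -5q = -1  ⇒  q = 1/5.

q = 1/5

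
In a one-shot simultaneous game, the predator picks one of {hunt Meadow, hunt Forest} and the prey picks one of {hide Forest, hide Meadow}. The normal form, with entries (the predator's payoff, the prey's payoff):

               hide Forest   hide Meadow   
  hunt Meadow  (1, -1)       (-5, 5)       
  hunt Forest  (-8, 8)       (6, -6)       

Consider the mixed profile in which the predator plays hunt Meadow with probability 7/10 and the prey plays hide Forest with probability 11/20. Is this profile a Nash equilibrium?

Check the prey's indifference given the predator's mix p = 7/10:
  payoff from hide Forest = 17/10; payoff from hide Meadow = 17/10 — equal.
Check the predator's indifference given the prey's mix q = 11/20:
  payoff from hunt Meadow = -17/10; payoff from hunt Forest = -17/10 — equal.
Both players are indifferent, so neither can profitably deviate.

Yes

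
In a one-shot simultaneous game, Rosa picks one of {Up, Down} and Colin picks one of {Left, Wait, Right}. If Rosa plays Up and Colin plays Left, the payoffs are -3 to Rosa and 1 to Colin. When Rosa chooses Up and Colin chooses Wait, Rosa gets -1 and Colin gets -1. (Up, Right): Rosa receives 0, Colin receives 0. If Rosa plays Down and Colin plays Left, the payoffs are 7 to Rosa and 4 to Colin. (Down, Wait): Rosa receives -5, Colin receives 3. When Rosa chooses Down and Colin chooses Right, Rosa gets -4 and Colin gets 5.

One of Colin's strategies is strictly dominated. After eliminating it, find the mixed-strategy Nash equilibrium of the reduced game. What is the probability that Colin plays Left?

Colin's strategy Wait is strictly dominated by Right: 0 > -1 and 5 > 3. Eliminate Wait.
In a mixed equilibrium Rosa is indifferent between Up and Down; this condition fixes q.
  Rosa's payoff from Up: q·(-3) + (1−q)·0 = -3q
  Rosa's payoff from Down: q·7 + (1−q)·(-4) = 11q - 4
  -3q = 11q - 4  ⇒  -14q = -4  ⇒  q = 2/7.

q = 2/7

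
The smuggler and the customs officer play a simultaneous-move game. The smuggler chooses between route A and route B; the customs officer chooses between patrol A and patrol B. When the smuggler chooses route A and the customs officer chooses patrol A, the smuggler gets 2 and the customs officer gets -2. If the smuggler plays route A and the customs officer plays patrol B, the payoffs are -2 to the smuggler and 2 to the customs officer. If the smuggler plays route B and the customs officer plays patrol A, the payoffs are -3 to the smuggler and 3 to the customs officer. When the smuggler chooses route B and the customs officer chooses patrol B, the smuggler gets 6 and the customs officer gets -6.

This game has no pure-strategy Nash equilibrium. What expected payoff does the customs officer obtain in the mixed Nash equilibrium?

-6/13

The smuggler's mix must leave the customs officer indifferent between patrol A and patrol B.
  the customs officer's expected payoff from patrol A: p·(-2) + (1−p)·3 = -5p + 3
  the customs officer's expected payoff from patrol B: p·2 + (1−p)·(-6) = 8p - 6
  -5p + 3 = 8p - 6  ⇒  -13p = -9  ⇒  p = 9/13.
At equilibrium the customs officer is indifferent across columns, so the customs officer's payoff equals the payoff from patrol A: (9/13)·(-2) + (4/13)·3 = -6/13.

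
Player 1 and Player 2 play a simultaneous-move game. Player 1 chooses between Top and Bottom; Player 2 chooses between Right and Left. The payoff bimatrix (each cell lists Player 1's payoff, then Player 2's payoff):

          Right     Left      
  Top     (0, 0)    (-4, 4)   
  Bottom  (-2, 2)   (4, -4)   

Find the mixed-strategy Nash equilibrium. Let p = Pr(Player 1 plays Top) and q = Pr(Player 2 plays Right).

p = 3/5, q = 4/5

Player 2's indifference between Right and Left determines Player 1's mixing probability p:
  Player 2's payoff to Right: p·0 + (1−p)·2 = -2p + 2
  Player 2's payoff to Left: p·4 + (1−p)·(-4) = 8p - 4
  -2p + 2 = 8p - 4  ⇒  -10p = -6  ⇒  p = 3/5.
For Player 1 to be willing to mix, Player 1 must be indifferent between Top and Bottom, which pins down Player 2's mix.
  Player 1's payoff to Top: q·0 + (1−q)·(-4) = 4q - 4
  Player 1's payoff to Bottom: q·(-2) + (1−q)·4 = -6q + 4
  4q - 4 = -6q + 4  ⇒  10q = 8  ⇒  q = 4/5.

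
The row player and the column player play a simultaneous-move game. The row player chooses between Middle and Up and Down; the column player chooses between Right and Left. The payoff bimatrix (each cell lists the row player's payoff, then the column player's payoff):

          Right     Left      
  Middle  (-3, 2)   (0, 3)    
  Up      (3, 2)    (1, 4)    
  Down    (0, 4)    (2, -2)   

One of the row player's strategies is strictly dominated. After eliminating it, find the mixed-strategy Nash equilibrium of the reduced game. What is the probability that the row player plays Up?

The row player's strategy Middle is strictly dominated by Down: 0 > -3 and 2 > 0. Eliminate Middle.
The row player's mix must leave the column player indifferent between Right and Left.
  the column player's expected payoff from Right: p·2 + (1−p)·4 = -2p + 4
  the column player's expected payoff from Left: p·4 + (1−p)·(-2) = 6p - 2
  -2p + 4 = 6p - 2  ⇒  -8p = -6  ⇒  p = 3/4.

p = 3/4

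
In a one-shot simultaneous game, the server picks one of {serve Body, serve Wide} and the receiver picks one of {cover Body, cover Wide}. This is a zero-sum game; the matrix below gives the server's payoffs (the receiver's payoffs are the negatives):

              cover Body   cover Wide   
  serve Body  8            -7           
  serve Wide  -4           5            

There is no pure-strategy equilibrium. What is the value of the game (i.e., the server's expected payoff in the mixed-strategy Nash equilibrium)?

v = 1/2

In a mixed equilibrium the server is indifferent between serve Body and serve Wide; this condition fixes q.
  the server's payoff to serve Body: q·8 + (1−q)·(-7) = 15q - 7
  the server's payoff to serve Wide: q·(-4) + (1−q)·5 = -9q + 5
  15q - 7 = -9q + 5  ⇒  24q = 12  ⇒  q = 1/2.
The value is the server's expected payoff against this mix (using serve Body): (1/2)·8 + (1/2)·(-7) = 1/2.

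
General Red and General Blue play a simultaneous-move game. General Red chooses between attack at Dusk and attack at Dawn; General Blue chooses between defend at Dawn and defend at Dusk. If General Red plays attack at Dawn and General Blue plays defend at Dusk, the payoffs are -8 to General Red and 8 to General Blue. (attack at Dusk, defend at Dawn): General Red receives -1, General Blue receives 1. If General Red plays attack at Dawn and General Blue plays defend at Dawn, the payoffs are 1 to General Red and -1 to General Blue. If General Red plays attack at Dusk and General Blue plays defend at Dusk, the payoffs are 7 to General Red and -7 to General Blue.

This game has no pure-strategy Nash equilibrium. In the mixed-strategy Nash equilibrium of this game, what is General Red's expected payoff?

-1/17

For General Red to be willing to mix, General Red must be indifferent between attack at Dusk and attack at Dawn, which pins down General Blue's mix.
  General Red's payoff to attack at Dusk: q·(-1) + (1−q)·7 = -8q + 7
  General Red's payoff to attack at Dawn: q·1 + (1−q)·(-8) = 9q - 8
  -8q + 7 = 9q - 8  ⇒  -17q = -15  ⇒  q = 15/17.
At equilibrium General Red is indifferent across rows, so General Red's payoff equals the payoff from attack at Dusk: (15/17)·(-1) + (2/17)·7 = -1/17.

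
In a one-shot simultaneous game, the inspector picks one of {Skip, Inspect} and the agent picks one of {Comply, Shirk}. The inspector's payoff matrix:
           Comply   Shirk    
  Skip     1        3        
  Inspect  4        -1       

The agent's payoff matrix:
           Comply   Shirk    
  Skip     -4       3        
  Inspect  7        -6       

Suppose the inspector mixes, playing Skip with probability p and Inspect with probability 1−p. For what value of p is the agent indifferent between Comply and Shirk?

p = 13/20

For the agent to be willing to mix, the agent must be indifferent between Comply and Shirk, which pins down the inspector's mix.
  the agent's payoff from Comply: p·(-4) + (1−p)·7 = -11p + 7
  the agent's payoff from Shirk: p·3 + (1−p)·(-6) = 9p - 6
  -11p + 7 = 9p - 6  ⇒  -20p = -13  ⇒  p = 13/20.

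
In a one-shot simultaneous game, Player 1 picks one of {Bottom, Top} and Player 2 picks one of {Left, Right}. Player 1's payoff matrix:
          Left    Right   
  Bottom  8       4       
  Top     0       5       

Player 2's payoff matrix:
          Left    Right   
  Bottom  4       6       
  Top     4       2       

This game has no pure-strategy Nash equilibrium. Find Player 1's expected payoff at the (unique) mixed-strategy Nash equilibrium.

Player 1's indifference between Bottom and Top determines Player 2's mixing probability q:
  Player 1's payoff to Bottom: q·8 + (1−q)·4 = 4q + 4
  Player 1's payoff to Top: q·0 + (1−q)·5 = -5q + 5
  4q + 4 = -5q + 5  ⇒  9q = 1  ⇒  q = 1/9.
At equilibrium Player 1 is indifferent across rows, so Player 1's payoff equals the payoff from Bottom: (1/9)·8 + (8/9)·4 = 40/9.

40/9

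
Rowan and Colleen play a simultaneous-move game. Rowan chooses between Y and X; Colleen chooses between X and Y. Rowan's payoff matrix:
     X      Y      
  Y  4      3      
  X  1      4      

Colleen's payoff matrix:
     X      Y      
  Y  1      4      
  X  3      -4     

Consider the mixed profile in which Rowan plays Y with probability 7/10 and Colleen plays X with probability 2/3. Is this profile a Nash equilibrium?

Given Colleen's mix q = 2/3, Rowan's payoff from Y is 11/3 but from X is 2. Rowan strictly prefers Y, so Rowan would not mix.
So the proposed profile is not a Nash equilibrium.

No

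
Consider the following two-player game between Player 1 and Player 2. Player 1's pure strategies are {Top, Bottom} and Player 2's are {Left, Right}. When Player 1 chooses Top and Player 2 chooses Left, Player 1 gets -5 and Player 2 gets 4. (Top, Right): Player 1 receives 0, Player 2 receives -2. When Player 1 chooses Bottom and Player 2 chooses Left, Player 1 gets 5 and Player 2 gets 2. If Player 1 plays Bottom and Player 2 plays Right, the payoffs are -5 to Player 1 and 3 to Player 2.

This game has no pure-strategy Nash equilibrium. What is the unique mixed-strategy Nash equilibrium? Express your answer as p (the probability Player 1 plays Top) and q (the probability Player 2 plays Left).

In a mixed equilibrium Player 2 is indifferent between Left and Right; this condition fixes p.
  Player 2's payoff to Left: p·4 + (1−p)·2 = 2p + 2
  Player 2's payoff to Right: p·(-2) + (1−p)·3 = -5p + 3
  2p + 2 = -5p + 3  ⇒  7p = 1  ⇒  p = 1/7.
Set Player 1's expected payoff from Top equal to that from Bottom:
  Player 1's payoff from Top: q·(-5) + (1−q)·0 = -5q
  Player 1's payoff from Bottom: q·5 + (1−q)·(-5) = 10q - 5
  -5q = 10q - 5  ⇒  -15q = -5  ⇒  q = 1/3.

p = 1/7, q = 1/3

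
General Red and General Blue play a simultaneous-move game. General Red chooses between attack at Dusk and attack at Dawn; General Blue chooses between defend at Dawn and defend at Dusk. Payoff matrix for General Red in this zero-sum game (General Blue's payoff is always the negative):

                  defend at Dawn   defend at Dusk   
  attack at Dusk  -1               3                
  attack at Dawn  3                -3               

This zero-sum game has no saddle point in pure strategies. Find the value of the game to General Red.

v = 3/5

For General Red to be willing to mix, General Red must be indifferent between attack at Dusk and attack at Dawn, which pins down General Blue's mix.
  General Red's payoff from attack at Dusk: q·(-1) + (1−q)·3 = -4q + 3
  General Red's payoff from attack at Dawn: q·3 + (1−q)·(-3) = 6q - 3
  -4q + 3 = 6q - 3  ⇒  -10q = -6  ⇒  q = 3/5.
The value is General Red's expected payoff against this mix (using attack at Dusk): (3/5)·(-1) + (2/5)·3 = 3/5.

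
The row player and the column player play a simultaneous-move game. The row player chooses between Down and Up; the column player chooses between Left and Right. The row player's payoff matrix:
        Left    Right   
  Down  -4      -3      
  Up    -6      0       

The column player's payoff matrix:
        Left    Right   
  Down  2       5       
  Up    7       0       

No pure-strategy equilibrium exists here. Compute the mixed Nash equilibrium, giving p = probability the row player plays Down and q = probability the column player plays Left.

p = 7/10, q = 3/5

For the column player to be willing to mix, the column player must be indifferent between Left and Right, which pins down the row player's mix.
  the column player's expected payoff from Left: p·2 + (1−p)·7 = -5p + 7
  the column player's expected payoff from Right: p·5 + (1−p)·0 = 5p
  -5p + 7 = 5p  ⇒  -10p = -7  ⇒  p = 7/10.
In a mixed equilibrium the row player is indifferent between Down and Up; this condition fixes q.
  the row player's payoff from Down: q·(-4) + (1−q)·(-3) = -q - 3
  the row player's payoff from Up: q·(-6) + (1−q)·0 = -6q
  -q - 3 = -6q  ⇒  5q = 3  ⇒  q = 3/5.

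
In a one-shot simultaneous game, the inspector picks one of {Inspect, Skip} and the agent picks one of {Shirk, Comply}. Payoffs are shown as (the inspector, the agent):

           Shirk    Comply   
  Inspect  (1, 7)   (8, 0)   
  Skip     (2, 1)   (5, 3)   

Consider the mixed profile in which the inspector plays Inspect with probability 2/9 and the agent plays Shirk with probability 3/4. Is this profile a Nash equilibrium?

Check the agent's indifference given the inspector's mix p = 2/9:
  payoff from Shirk = 7/3; payoff from Comply = 7/3 — equal.
Check the inspector's indifference given the agent's mix q = 3/4:
  payoff from Inspect = 11/4; payoff from Skip = 11/4 — equal.
Both players are indifferent, so neither can profitably deviate.

Yes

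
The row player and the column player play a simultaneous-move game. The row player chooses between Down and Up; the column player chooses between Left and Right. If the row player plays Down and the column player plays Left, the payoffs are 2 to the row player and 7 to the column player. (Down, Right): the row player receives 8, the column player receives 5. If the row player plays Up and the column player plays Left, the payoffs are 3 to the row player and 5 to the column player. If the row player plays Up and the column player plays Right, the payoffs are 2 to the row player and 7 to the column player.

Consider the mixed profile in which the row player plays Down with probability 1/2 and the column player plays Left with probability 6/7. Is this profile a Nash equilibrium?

Yes

Check the column player's indifference given the row player's mix p = 1/2:
  payoff from Left = 6; payoff from Right = 6 — equal.
Check the row player's indifference given the column player's mix q = 6/7:
  payoff from Down = 20/7; payoff from Up = 20/7 — equal.
Both players are indifferent, so neither can profitably deviate.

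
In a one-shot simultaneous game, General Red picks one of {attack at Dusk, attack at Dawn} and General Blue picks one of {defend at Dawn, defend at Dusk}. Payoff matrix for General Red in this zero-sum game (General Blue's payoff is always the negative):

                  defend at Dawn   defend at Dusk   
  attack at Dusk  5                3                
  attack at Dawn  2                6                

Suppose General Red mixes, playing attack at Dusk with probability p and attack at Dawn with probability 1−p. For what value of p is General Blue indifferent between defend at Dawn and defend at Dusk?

General Red's mix must leave General Blue indifferent between defend at Dawn and defend at Dusk.
  General Blue's expected payoff from defend at Dawn: p·(-5) + (1−p)·(-2) = -3p - 2
  General Blue's expected payoff from defend at Dusk: p·(-3) + (1−p)·(-6) = 3p - 6
  -3p - 2 = 3p - 6  ⇒  -6p = -4  ⇒  p = 2/3.

p = 2/3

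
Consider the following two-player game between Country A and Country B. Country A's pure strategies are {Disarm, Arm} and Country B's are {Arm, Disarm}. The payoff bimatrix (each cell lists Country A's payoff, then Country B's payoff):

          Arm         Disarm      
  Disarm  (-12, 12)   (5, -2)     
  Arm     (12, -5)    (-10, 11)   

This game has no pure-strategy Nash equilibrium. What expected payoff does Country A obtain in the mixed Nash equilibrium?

In a mixed equilibrium Country A is indifferent between Disarm and Arm; this condition fixes q.
  Country A's expected payoff from Disarm: q·(-12) + (1−q)·5 = -17q + 5
  Country A's expected payoff from Arm: q·12 + (1−q)·(-10) = 22q - 10
  -17q + 5 = 22q - 10  ⇒  -39q = -15  ⇒  q = 5/13.
At equilibrium Country A is indifferent across rows, so Country A's payoff equals the payoff from Disarm: (5/13)·(-12) + (8/13)·5 = -20/13.

-20/13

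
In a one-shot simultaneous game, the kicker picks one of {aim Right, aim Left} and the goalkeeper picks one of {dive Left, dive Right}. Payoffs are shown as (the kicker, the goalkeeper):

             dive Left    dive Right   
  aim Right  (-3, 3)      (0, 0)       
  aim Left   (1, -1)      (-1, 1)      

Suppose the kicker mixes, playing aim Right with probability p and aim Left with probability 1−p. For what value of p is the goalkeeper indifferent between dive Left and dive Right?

The kicker's mix must leave the goalkeeper indifferent between dive Left and dive Right.
  the goalkeeper's payoff from dive Left: p·3 + (1−p)·(-1) = 4p - 1
  the goalkeeper's payoff from dive Right: p·0 + (1−p)·1 = -p + 1
  4p - 1 = -p + 1  ⇒  5p = 2  ⇒  p = 2/5.

p = 2/5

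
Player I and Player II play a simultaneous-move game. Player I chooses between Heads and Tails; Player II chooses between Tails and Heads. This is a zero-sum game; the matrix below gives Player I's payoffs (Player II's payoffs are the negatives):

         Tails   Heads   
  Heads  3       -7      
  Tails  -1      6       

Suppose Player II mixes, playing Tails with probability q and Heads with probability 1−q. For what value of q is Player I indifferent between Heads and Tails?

Set Player I's expected payoff from Heads equal to that from Tails:
  Player I's payoff to Heads: q·3 + (1−q)·(-7) = 10q - 7
  Player I's payoff to Tails: q·(-1) + (1−q)·6 = -7q + 6
  10q - 7 = -7q + 6  ⇒  17q = 13  ⇒  q = 13/17.

q = 13/17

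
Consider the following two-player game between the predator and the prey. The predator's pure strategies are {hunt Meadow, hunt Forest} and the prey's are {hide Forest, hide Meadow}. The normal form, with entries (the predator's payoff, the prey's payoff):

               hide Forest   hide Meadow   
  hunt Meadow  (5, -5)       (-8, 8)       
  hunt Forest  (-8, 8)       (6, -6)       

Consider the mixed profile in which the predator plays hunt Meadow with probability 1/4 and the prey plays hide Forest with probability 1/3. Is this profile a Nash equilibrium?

No

Given the predator's mix p = 1/4, the prey's payoff from hide Forest is 19/4 but from hide Meadow is -5/2. The prey strictly prefers hide Forest, so the prey would not mix.
So the proposed profile is not a Nash equilibrium.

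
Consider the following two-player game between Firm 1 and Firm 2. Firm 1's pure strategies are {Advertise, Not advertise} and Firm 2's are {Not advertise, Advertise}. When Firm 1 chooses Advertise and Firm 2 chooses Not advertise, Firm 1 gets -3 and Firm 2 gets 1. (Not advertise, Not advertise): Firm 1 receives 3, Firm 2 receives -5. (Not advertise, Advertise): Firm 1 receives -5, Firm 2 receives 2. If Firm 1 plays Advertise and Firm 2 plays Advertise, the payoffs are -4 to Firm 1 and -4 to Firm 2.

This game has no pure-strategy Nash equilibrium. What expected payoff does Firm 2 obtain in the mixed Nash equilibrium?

Firm 1's mix must leave Firm 2 indifferent between Not advertise and Advertise.
  Firm 2's expected payoff from Not advertise: p·1 + (1−p)·(-5) = 6p - 5
  Firm 2's expected payoff from Advertise: p·(-4) + (1−p)·2 = -6p + 2
  6p - 5 = -6p + 2  ⇒  12p = 7  ⇒  p = 7/12.
At equilibrium Firm 2 is indifferent across columns, so Firm 2's payoff equals the payoff from Not advertise: (7/12)·1 + (5/12)·(-5) = -3/2.

-3/2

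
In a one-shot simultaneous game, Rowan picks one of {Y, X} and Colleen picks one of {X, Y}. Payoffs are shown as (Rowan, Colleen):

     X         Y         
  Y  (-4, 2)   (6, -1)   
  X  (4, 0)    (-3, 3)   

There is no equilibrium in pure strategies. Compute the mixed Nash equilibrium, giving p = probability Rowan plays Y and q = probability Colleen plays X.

p = 1/2, q = 9/17

For Colleen to be willing to mix, Colleen must be indifferent between X and Y, which pins down Rowan's mix.
  Colleen's payoff from X: p·2 + (1−p)·0 = 2p
  Colleen's payoff from Y: p·(-1) + (1−p)·3 = -4p + 3
  2p = -4p + 3  ⇒  6p = 3  ⇒  p = 1/2.
Rowan's indifference between Y and X determines Colleen's mixing probability q:
  Rowan's expected payoff from Y: q·(-4) + (1−q)·6 = -10q + 6
  Rowan's expected payoff from X: q·4 + (1−q)·(-3) = 7q - 3
  -10q + 6 = 7q - 3  ⇒  -17q = -9  ⇒  q = 9/17.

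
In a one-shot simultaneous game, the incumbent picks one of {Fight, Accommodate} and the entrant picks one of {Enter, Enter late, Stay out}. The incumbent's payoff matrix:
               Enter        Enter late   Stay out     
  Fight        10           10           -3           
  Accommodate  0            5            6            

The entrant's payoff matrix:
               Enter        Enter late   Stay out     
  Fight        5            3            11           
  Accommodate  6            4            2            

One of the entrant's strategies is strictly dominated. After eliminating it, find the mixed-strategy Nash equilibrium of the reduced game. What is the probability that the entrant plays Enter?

The entrant's strategy Enter late is strictly dominated by Enter: 5 > 3 and 6 > 4. Eliminate Enter late.
For the incumbent to be willing to mix, the incumbent must be indifferent between Fight and Accommodate, which pins down the entrant's mix.
  the incumbent's expected payoff from Fight: q·10 + (1−q)·(-3) = 13q - 3
  the incumbent's expected payoff from Accommodate: q·0 + (1−q)·6 = -6q + 6
  13q - 3 = -6q + 6  ⇒  19q = 9  ⇒  q = 9/19.

q = 9/19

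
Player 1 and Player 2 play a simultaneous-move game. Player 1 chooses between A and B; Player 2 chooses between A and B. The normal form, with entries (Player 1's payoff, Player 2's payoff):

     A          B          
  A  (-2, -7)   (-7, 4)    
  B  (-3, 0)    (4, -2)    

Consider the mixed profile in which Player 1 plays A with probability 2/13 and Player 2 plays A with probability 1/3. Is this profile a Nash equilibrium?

No

Given Player 2's mix q = 1/3, Player 1's payoff from A is -16/3 but from B is 5/3. Player 1 strictly prefers B, so Player 1 would not mix.
So the proposed profile is not a Nash equilibrium.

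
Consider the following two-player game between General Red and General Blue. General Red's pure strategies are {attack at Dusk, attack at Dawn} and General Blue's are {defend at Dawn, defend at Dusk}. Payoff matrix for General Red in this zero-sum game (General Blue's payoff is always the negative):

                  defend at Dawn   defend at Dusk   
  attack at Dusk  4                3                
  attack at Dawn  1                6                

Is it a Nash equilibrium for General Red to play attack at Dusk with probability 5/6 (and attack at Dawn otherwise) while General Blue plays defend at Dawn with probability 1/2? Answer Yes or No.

Yes

Check General Blue's indifference given General Red's mix p = 5/6:
  payoff from defend at Dawn = -7/2; payoff from defend at Dusk = -7/2 — equal.
Check General Red's indifference given General Blue's mix q = 1/2:
  payoff from attack at Dusk = 7/2; payoff from attack at Dawn = 7/2 — equal.
Both players are indifferent, so neither can profitably deviate.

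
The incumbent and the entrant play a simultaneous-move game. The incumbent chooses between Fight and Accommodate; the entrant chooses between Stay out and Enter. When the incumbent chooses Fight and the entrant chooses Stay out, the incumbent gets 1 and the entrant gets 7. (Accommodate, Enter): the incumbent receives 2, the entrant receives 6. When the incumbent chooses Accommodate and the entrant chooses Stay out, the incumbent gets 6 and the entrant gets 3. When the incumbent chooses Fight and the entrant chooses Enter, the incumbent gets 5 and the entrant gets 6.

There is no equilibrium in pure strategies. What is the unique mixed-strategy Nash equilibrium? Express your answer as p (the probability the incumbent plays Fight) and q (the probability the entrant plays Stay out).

In a mixed equilibrium the entrant is indifferent between Stay out and Enter; this condition fixes p.
  the entrant's payoff to Stay out: p·7 + (1−p)·3 = 4p + 3
  the entrant's payoff to Enter: p·6 + (1−p)·6 = 6
  4p + 3 = 6  ⇒  4p = 3  ⇒  p = 3/4.
The incumbent's indifference between Fight and Accommodate determines the entrant's mixing probability q:
  the incumbent's expected payoff from Fight: q·1 + (1−q)·5 = -4q + 5
  the incumbent's expected payoff from Accommodate: q·6 + (1−q)·2 = 4q + 2
  -4q + 5 = 4q + 2  ⇒  -8q = -3  ⇒  q = 3/8.

p = 3/4, q = 3/8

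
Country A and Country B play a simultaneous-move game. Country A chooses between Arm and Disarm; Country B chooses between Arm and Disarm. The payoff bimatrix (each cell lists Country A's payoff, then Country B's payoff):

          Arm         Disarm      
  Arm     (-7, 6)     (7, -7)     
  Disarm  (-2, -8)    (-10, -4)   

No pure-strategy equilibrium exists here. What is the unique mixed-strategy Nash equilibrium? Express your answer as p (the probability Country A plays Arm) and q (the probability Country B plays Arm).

p = 4/17, q = 17/22

Country A's mix must leave Country B indifferent between Arm and Disarm.
  Country B's payoff to Arm: p·6 + (1−p)·(-8) = 14p - 8
  Country B's payoff to Disarm: p·(-7) + (1−p)·(-4) = -3p - 4
  14p - 8 = -3p - 4  ⇒  17p = 4  ⇒  p = 4/17.
Country A's indifference between Arm and Disarm determines Country B's mixing probability q:
  Country A's payoff to Arm: q·(-7) + (1−q)·7 = -14q + 7
  Country A's payoff to Disarm: q·(-2) + (1−q)·(-10) = 8q - 10
  -14q + 7 = 8q - 10  ⇒  -22q = -17  ⇒  q = 17/22.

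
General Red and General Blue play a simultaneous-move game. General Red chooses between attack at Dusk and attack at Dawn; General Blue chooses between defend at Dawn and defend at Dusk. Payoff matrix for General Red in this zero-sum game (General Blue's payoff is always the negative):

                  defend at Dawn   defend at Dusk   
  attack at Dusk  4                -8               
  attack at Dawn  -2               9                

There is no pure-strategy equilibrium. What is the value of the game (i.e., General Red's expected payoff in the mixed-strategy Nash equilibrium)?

v = 20/23

General Red's indifference between attack at Dusk and attack at Dawn determines General Blue's mixing probability q:
  General Red's expected payoff from attack at Dusk: q·4 + (1−q)·(-8) = 12q - 8
  General Red's expected payoff from attack at Dawn: q·(-2) + (1−q)·9 = -11q + 9
  12q - 8 = -11q + 9  ⇒  23q = 17  ⇒  q = 17/23.
The value is General Red's expected payoff against this mix (using attack at Dusk): (17/23)·4 + (6/23)·(-8) = 20/23.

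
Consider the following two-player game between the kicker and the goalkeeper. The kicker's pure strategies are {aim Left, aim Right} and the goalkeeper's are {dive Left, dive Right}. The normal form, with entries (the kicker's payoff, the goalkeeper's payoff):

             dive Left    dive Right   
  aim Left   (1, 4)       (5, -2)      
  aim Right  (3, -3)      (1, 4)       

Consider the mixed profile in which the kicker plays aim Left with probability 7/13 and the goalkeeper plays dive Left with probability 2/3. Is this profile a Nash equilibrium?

Check the goalkeeper's indifference given the kicker's mix p = 7/13:
  payoff from dive Left = 10/13; payoff from dive Right = 10/13 — equal.
Check the kicker's indifference given the goalkeeper's mix q = 2/3:
  payoff from aim Left = 7/3; payoff from aim Right = 7/3 — equal.
Both players are indifferent, so neither can profitably deviate.

Yes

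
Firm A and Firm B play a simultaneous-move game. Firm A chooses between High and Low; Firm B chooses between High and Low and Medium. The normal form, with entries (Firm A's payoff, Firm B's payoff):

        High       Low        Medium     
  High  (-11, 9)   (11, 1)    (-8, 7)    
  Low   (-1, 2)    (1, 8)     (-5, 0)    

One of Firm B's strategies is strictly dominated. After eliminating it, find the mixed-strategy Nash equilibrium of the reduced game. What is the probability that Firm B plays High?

Firm B's strategy Medium is strictly dominated by High: 9 > 7 and 2 > 0. Eliminate Medium.
Set Firm A's expected payoff from High equal to that from Low:
  Firm A's payoff to High: q·(-11) + (1−q)·11 = -22q + 11
  Firm A's payoff to Low: q·(-1) + (1−q)·1 = -2q + 1
  -22q + 11 = -2q + 1  ⇒  -20q = -10  ⇒  q = 1/2.

q = 1/2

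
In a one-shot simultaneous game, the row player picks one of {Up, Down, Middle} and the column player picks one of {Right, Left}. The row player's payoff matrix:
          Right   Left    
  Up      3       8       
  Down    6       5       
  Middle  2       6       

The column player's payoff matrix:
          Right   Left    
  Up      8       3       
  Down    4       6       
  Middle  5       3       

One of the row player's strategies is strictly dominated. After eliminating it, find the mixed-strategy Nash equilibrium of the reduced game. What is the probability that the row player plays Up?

The row player's strategy Middle is strictly dominated by Up: 3 > 2 and 8 > 6. Eliminate Middle.
The row player's mix must leave the column player indifferent between Right and Left.
  the column player's expected payoff from Right: p·8 + (1−p)·4 = 4p + 4
  the column player's expected payoff from Left: p·3 + (1−p)·6 = -3p + 6
  4p + 4 = -3p + 6  ⇒  7p = 2  ⇒  p = 2/7.

p = 2/7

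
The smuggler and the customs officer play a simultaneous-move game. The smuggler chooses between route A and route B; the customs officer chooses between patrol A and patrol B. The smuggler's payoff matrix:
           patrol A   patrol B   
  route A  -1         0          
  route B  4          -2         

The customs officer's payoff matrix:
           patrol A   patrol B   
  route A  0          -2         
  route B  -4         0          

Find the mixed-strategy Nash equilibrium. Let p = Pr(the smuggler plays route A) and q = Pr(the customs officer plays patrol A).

p = 2/3, q = 2/7

The customs officer's indifference between patrol A and patrol B determines the smuggler's mixing probability p:
  the customs officer's payoff to patrol A: p·0 + (1−p)·(-4) = 4p - 4
  the customs officer's payoff to patrol B: p·(-2) + (1−p)·0 = -2p
  4p - 4 = -2p  ⇒  6p = 4  ⇒  p = 2/3.
The smuggler's indifference between route A and route B determines the customs officer's mixing probability q:
  the smuggler's payoff to route A: q·(-1) + (1−q)·0 = -q
  the smuggler's payoff to route B: q·4 + (1−q)·(-2) = 6q - 2
  -q = 6q - 2  ⇒  -7q = -2  ⇒  q = 2/7.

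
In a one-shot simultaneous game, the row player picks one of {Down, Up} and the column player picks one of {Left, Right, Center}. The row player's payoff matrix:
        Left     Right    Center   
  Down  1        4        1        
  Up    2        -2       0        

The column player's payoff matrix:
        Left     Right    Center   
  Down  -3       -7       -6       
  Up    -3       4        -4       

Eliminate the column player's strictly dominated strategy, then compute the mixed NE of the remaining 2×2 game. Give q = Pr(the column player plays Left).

The column player's strategy Center is strictly dominated by Left: -3 > -6 and -3 > -4. Eliminate Center.
Set the row player's expected payoff from Down equal to that from Up:
  the row player's payoff from Down: q·1 + (1−q)·4 = -3q + 4
  the row player's payoff from Up: q·2 + (1−q)·(-2) = 4q - 2
  -3q + 4 = 4q - 2  ⇒  -7q = -6  ⇒  q = 6/7.

q = 6/7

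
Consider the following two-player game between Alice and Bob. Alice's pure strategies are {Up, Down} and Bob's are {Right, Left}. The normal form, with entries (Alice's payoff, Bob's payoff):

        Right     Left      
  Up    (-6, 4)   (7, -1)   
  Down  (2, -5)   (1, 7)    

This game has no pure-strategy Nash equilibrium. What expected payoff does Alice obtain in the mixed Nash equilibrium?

Bob's mix must leave Alice indifferent between Up and Down.
  Alice's payoff from Up: q·(-6) + (1−q)·7 = -13q + 7
  Alice's payoff from Down: q·2 + (1−q)·1 = q + 1
  -13q + 7 = q + 1  ⇒  -14q = -6  ⇒  q = 3/7.
At equilibrium Alice is indifferent across rows, so Alice's payoff equals the payoff from Up: (3/7)·(-6) + (4/7)·7 = 10/7.

10/7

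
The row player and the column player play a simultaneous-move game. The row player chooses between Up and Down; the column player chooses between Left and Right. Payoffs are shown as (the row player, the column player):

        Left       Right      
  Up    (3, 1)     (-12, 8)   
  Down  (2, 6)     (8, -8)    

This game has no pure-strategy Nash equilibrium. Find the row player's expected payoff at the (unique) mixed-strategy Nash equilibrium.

Set the row player's expected payoff from Up equal to that from Down:
  the row player's payoff to Up: q·3 + (1−q)·(-12) = 15q - 12
  the row player's payoff to Down: q·2 + (1−q)·8 = -6q + 8
  15q - 12 = -6q + 8  ⇒  21q = 20  ⇒  q = 20/21.
At equilibrium the row player is indifferent across rows, so the row player's payoff equals the payoff from Up: (20/21)·3 + (1/21)·(-12) = 16/7.

16/7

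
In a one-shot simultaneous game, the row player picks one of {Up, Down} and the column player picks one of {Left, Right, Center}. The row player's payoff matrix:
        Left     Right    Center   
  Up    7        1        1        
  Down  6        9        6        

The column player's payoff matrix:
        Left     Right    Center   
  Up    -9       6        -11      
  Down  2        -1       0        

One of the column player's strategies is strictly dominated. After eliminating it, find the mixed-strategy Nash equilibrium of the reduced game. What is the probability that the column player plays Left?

The column player's strategy Center is strictly dominated by Left: -9 > -11 and 2 > 0. Eliminate Center.
The row player's indifference between Up and Down determines the column player's mixing probability q:
  the row player's payoff to Up: q·7 + (1−q)·1 = 6q + 1
  the row player's payoff to Down: q·6 + (1−q)·9 = -3q + 9
  6q + 1 = -3q + 9  ⇒  9q = 8  ⇒  q = 8/9.

q = 8/9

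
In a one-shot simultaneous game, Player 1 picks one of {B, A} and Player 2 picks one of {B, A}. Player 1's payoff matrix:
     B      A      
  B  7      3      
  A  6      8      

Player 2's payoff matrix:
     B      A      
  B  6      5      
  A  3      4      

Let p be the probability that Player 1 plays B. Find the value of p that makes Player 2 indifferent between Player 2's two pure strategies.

p = 1/2

For Player 2 to be willing to mix, Player 2 must be indifferent between B and A, which pins down Player 1's mix.
  Player 2's expected payoff from B: p·6 + (1−p)·3 = 3p + 3
  Player 2's expected payoff from A: p·5 + (1−p)·4 = p + 4
  3p + 3 = p + 4  ⇒  2p = 1  ⇒  p = 1/2.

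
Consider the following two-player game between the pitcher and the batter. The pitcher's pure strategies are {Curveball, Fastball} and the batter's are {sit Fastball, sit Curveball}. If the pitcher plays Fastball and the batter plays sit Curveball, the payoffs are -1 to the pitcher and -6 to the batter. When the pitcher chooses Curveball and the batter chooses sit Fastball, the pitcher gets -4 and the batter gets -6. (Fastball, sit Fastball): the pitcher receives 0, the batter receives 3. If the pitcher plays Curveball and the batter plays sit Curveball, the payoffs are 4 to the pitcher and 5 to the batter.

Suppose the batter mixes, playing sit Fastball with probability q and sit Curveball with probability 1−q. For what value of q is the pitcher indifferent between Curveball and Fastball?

In a mixed equilibrium the pitcher is indifferent between Curveball and Fastball; this condition fixes q.
  the pitcher's expected payoff from Curveball: q·(-4) + (1−q)·4 = -8q + 4
  the pitcher's expected payoff from Fastball: q·0 + (1−q)·(-1) = q - 1
  -8q + 4 = q - 1  ⇒  -9q = -5  ⇒  q = 5/9.

q = 5/9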